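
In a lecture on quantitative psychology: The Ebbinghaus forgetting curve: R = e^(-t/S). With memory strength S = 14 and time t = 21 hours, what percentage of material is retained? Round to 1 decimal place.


R = e^(-t/S)
-t/S = -21/14 = -1.5
R = e^(-1.5) = 0.22313
Percentage = 0.22313 * 100
= 22.3


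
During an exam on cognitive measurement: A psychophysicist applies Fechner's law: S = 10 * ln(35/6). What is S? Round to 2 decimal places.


S = 10 * ln(35/6)
I/I0 = 5.833333
ln(5.833333) = 1.7636
S = 10 * 1.7636
= 17.64


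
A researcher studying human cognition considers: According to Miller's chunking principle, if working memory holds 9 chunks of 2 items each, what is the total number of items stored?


Total items = chunks * items_per_chunk
= 9 * 2
= 18


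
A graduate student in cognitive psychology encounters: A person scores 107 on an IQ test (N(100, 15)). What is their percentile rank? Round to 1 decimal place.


z = (IQ - mean) / SD
z = (107 - 100) / 15 = 0.4667
Percentile = Phi(0.4667) * 100
Phi(0.4667) = 0.679643
= 68.0


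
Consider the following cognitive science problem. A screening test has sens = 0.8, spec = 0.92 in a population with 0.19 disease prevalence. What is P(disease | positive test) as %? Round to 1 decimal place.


PPV = (sens * prev) / (sens * prev + (1-spec) * (1-prev))
Numerator = 0.8 * 0.19 = 0.152
P(positive and no disease) = (1 - spec) * (1 - prev) = (1 - 0.92) * (1 - 0.19) = 0.0648
Denominator = 0.152 + 0.0648 = 0.2168
PPV = 0.152 / 0.2168 = 0.701107
As percentage = 70.1


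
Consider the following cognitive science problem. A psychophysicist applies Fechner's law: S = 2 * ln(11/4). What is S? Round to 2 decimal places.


S = 2 * ln(11/4)
I/I0 = 2.75
ln(2.75) = 1.0116
S = 2 * 1.0116
= 2.02


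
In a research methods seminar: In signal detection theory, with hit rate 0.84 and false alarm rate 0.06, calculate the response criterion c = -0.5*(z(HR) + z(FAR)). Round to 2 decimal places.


c = -0.5 * (z(HR) + z(FAR))
z(0.84) = 0.9945
z(0.06) = -1.5548
c = -0.5 * (0.9945 + -1.5548)
= -0.5 * -0.5603
= 0.28


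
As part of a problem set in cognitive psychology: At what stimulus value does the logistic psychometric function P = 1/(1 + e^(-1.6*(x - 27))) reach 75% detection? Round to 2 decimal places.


At P = 0.75: 0.75 = 1/(1 + e^(-k*(x-x0)))
Solving: e^(-k*(x-x0)) = 1/3
x = x0 + ln(3)/k
ln(3) = 1.0986
x = 27 + 1.0986/1.6
= 27 + 0.6866
= 27.69


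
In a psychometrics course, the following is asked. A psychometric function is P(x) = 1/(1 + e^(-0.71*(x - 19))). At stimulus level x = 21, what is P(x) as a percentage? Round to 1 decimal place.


P(x) = 1/(1 + e^(-0.71*(21 - 19)))
Exponent = -0.71 * 2 = -1.42
e^(-1.42) = 0.241714
P = 1/(1 + 0.241714) = 0.805338
Percentage = 80.5


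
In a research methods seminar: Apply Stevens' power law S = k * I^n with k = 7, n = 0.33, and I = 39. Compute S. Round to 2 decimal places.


S = 7 * 39^0.33
39^0.33 = 3.3501
S = 7 * 3.3501
= 23.45


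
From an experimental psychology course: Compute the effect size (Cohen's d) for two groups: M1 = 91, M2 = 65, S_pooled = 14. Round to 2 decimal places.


Cohen's d = (M1 - M2) / S_pooled
= (91 - 65) / 14
= 26 / 14
= 1.86


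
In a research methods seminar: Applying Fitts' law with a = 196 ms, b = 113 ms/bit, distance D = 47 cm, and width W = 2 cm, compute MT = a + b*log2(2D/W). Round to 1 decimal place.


MT = 196 + 113 * log2(2*47/2)
2D/W = 47.0
log2(47.0) = 5.5546
MT = 196 + 113 * 5.5546
= 823.7 ms


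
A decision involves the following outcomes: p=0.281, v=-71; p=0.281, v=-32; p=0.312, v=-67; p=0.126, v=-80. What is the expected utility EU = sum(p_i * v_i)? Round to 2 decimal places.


EU = sum(p_i * v_i)
0.281 * -71 = -19.951
0.281 * -32 = -8.992
0.312 * -67 = -20.904
0.126 * -80 = -10.08
EU = -19.951 + -8.992 + -20.904 + -10.08
= -59.93


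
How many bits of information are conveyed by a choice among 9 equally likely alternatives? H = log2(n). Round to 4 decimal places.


H = log2(n)
H = log2(9)
= 3.1699


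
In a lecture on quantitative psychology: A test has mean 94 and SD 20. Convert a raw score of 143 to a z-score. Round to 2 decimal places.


z = (X - mu) / sigma
= (143 - 94) / 20
= 49 / 20
= 2.45


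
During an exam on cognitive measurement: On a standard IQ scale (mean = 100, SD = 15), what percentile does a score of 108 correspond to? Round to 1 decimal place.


z = (IQ - mean) / SD
z = (108 - 100) / 15 = 0.5333
Percentile = Phi(0.5333) * 100
Phi(0.5333) = 0.703087
= 70.3


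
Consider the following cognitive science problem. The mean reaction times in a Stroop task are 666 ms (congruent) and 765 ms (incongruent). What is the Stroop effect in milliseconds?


Stroop effect = RT(incongruent) - RT(congruent)
= 765 - 666
= 99 ms


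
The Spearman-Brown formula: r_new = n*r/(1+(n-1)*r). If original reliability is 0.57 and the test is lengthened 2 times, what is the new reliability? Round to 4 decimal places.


r_new = n*r / (1 + (n-1)*r)
Numerator = 2 * 0.57 = 1.14
Denominator = 1 + 1 * 0.57 = 1.57
r_new = 1.14 / 1.57
= 0.7261


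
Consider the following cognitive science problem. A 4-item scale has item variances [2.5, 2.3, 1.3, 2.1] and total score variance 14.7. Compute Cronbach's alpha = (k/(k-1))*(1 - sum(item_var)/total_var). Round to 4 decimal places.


alpha = (k/(k-1)) * (1 - sum(s_i^2)/s_total^2)
sum(item variances) = 8.2
k/(k-1) = 4/3 = 1.333333
1 - 8.2/14.7 = 1 - 0.557823 = 0.442177
alpha = 1.333333 * 0.442177
= 0.5896


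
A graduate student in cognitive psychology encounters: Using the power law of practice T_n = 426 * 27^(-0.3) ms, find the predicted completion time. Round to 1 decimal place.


T_n = 426 * 27^(-0.3)
27^(-0.3) = 0.372041
T_n = 426 * 0.372041
= 158.5 ms


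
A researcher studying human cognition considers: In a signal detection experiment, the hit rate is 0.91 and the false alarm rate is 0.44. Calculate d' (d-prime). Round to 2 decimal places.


d' = z(HR) - z(FAR)
z(0.91) = 1.3408
z(0.44) = -0.151
d' = 1.3408 - -0.151
= 1.49


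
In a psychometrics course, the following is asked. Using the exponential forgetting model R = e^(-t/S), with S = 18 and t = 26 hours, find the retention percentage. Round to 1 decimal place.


R = e^(-t/S)
-t/S = -26/18 = -1.444444
R = e^(-1.444444) = 0.235877
Percentage = 0.235877 * 100
= 23.6


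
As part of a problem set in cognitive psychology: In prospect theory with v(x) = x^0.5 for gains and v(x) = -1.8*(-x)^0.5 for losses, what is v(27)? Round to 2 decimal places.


Since x = 27 >= 0, use v(x) = x^0.5
27^0.5 = 5.1962
v(27) = 5.20


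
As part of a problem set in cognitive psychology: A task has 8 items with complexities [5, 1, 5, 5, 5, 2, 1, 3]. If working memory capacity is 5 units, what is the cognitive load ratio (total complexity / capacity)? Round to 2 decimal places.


Total complexity = 5 + 1 + 5 + 5 + 5 + 2 + 1 + 3 = 27
Load = total / capacity = 27 / 5
= 5.40


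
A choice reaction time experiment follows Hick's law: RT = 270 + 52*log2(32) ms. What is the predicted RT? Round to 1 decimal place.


RT = 270 + 52 * log2(32)
log2(32) = 5.0
RT = 270 + 52 * 5.0
= 270 + 260.0
= 530.0 ms


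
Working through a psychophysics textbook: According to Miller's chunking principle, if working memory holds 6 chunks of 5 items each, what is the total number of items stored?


Total items = chunks * items_per_chunk
= 6 * 5
= 30


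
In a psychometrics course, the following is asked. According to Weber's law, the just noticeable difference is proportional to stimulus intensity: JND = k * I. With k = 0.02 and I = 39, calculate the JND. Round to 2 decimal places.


JND = k * I
JND = 0.02 * 39
= 0.78


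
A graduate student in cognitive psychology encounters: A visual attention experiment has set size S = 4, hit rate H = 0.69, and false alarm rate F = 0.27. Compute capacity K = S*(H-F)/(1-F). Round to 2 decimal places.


K = S * (H - F) / (1 - F)
H - F = 0.42
1 - F = 0.73
K = 4 * 0.42 / 0.73
= 2.30


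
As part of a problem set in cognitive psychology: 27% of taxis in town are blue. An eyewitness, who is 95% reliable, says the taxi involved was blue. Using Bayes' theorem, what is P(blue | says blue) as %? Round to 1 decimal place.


P(blue | says blue) = P(says blue | blue)*P(blue) / [P(says blue | blue)*P(blue) + P(says blue | not blue)*P(not blue)]
Numerator = 0.95 * 0.27 = 0.2565
False identification = 0.05 * 0.73 = 0.0365
P = 0.2565 / (0.2565 + 0.0365)
= 0.2565 / 0.293
As percentage = 87.5


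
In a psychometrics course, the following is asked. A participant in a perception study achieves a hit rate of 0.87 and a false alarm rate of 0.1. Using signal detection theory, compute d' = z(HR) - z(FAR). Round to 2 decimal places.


d' = z(HR) - z(FAR)
z(0.87) = 1.1264
z(0.1) = -1.2816
d' = 1.1264 - -1.2816
= 2.41


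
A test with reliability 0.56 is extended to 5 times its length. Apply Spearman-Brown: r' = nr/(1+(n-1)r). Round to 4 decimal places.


r_new = n*r / (1 + (n-1)*r)
Numerator = 5 * 0.56 = 2.8
Denominator = 1 + 4 * 0.56 = 3.24
r_new = 2.8 / 3.24
= 0.8642


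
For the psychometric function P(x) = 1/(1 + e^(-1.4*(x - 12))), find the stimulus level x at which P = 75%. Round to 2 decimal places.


At P = 0.75: 0.75 = 1/(1 + e^(-k*(x-x0)))
Solving: e^(-k*(x-x0)) = 1/3
x = x0 + ln(3)/k
ln(3) = 1.0986
x = 12 + 1.0986/1.4
= 12 + 0.7847
= 12.78


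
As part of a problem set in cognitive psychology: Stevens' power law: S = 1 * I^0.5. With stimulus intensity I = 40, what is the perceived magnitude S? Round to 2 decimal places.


S = 1 * 40^0.5
40^0.5 = 6.3246
S = 1 * 6.3246
= 6.32


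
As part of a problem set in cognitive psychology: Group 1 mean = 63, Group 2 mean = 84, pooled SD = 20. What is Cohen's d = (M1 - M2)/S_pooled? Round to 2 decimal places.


Cohen's d = (M1 - M2) / S_pooled
= (63 - 84) / 20
= -21 / 20
= -1.05


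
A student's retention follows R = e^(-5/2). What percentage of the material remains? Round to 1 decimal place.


R = e^(-t/S)
-t/S = -5/2 = -2.5
R = e^(-2.5) = 0.082085
Percentage = 0.082085 * 100
= 8.2


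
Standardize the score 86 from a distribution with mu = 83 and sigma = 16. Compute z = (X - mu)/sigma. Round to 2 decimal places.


z = (X - mu) / sigma
= (86 - 83) / 16
= 3 / 16
= 0.19


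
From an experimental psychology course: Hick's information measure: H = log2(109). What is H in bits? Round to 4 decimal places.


H = log2(n)
H = log2(109)
= 6.7682


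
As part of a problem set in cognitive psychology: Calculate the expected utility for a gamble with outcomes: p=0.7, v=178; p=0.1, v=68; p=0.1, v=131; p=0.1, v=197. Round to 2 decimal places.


EU = sum(p_i * v_i)
0.7 * 178 = 124.6
0.1 * 68 = 6.8
0.1 * 131 = 13.1
0.1 * 197 = 19.7
EU = 124.6 + 6.8 + 13.1 + 19.7
= 164.20


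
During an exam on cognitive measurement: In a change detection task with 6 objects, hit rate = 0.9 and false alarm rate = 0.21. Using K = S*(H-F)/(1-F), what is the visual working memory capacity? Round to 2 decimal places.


K = S * (H - F) / (1 - F)
H - F = 0.69
1 - F = 0.79
K = 6 * 0.69 / 0.79
= 5.24


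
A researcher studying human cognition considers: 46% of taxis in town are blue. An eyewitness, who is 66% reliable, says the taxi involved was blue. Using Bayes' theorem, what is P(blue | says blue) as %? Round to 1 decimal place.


P(blue | says blue) = P(says blue | blue)*P(blue) / [P(says blue | blue)*P(blue) + P(says blue | not blue)*P(not blue)]
Numerator = 0.66 * 0.46 = 0.3036
False identification = 0.34 * 0.54 = 0.1836
P = 0.3036 / (0.3036 + 0.1836)
= 0.3036 / 0.4872
As percentage = 62.3


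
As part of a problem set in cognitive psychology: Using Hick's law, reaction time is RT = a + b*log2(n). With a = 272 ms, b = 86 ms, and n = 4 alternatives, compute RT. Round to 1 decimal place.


RT = 272 + 86 * log2(4)
log2(4) = 2.0
RT = 272 + 86 * 2.0
= 272 + 172.0
= 444.0 ms


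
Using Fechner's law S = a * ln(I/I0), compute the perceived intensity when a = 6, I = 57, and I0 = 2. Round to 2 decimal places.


S = 6 * ln(57/2)
I/I0 = 28.5
ln(28.5) = 3.3499
S = 6 * 3.3499
= 20.10


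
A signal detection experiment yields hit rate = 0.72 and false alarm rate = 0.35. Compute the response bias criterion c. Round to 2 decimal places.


c = -0.5 * (z(HR) + z(FAR))
z(0.72) = 0.5828
z(0.35) = -0.3853
c = -0.5 * (0.5828 + -0.3853)
= -0.5 * 0.1975
= -0.10


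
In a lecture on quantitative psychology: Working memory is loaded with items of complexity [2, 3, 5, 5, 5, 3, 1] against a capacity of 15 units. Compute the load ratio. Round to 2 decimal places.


Total complexity = 2 + 3 + 5 + 5 + 5 + 3 + 1 = 24
Load = total / capacity = 24 / 15
= 1.60


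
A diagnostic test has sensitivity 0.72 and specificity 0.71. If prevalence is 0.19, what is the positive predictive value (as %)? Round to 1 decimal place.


PPV = (sens * prev) / (sens * prev + (1-spec) * (1-prev))
Numerator = 0.72 * 0.19 = 0.1368
P(positive and no disease) = (1 - spec) * (1 - prev) = (1 - 0.71) * (1 - 0.19) = 0.2349
Denominator = 0.1368 + 0.2349 = 0.3717
PPV = 0.1368 / 0.3717 = 0.368039
As percentage = 36.8


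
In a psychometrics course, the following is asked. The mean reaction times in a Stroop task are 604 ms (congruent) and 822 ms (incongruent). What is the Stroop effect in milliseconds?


Stroop effect = RT(incongruent) - RT(congruent)
= 822 - 604
= 218 ms


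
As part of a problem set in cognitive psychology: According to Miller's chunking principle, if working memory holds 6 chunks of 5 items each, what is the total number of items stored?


Total items = chunks * items_per_chunk
= 6 * 5
= 30


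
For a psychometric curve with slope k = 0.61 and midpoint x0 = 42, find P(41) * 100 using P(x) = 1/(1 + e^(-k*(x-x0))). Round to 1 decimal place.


P(x) = 1/(1 + e^(-0.61*(41 - 42)))
Exponent = -0.61 * -1 = 0.61
e^(0.61) = 1.840431
P = 1/(1 + 1.840431) = 0.352059
Percentage = 35.2


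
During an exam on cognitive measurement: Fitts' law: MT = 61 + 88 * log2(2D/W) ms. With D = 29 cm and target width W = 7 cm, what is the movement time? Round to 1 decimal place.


MT = 61 + 88 * log2(2*29/7)
2D/W = 8.285714
log2(8.285714) = 3.0506
MT = 61 + 88 * 3.0506
= 329.5 ms


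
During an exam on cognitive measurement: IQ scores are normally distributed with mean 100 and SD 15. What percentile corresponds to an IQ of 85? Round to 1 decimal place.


z = (IQ - mean) / SD
z = (85 - 100) / 15 = -1.0
Percentile = Phi(-1.0) * 100
Phi(-1.0) = 0.158655
= 15.9


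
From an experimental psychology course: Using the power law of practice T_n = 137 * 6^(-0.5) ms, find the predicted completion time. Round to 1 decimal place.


T_n = 137 * 6^(-0.5)
6^(-0.5) = 0.408248
T_n = 137 * 0.408248
= 55.9 ms


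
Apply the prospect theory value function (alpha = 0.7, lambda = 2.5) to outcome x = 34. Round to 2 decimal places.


Since x = 34 >= 0, use v(x) = x^0.7
34^0.7 = 11.8042
v(34) = 11.80


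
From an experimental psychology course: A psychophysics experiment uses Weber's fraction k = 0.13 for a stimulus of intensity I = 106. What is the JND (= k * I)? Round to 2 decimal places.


JND = k * I
JND = 0.13 * 106
= 13.78


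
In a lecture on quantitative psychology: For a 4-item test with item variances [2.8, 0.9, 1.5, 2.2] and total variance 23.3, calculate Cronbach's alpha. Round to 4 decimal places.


alpha = (k/(k-1)) * (1 - sum(s_i^2)/s_total^2)
sum(item variances) = 7.4
k/(k-1) = 4/3 = 1.333333
1 - 7.4/23.3 = 1 - 0.317597 = 0.682403
alpha = 1.333333 * 0.682403
= 0.9099


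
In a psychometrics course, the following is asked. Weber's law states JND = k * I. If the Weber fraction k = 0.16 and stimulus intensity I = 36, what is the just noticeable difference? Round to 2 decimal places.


JND = k * I
JND = 0.16 * 36
= 5.76


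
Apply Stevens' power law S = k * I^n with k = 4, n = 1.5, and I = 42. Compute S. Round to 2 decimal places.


S = 4 * 42^1.5
42^1.5 = 272.1911
S = 4 * 272.1911
= 1088.76


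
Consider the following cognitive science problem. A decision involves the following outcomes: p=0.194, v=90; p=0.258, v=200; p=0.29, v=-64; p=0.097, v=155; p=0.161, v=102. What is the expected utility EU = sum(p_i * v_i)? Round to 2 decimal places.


EU = sum(p_i * v_i)
0.194 * 90 = 17.46
0.258 * 200 = 51.6
0.29 * -64 = -18.56
0.097 * 155 = 15.035
0.161 * 102 = 16.422
EU = 17.46 + 51.6 + -18.56 + 15.035 + 16.422
= 81.96


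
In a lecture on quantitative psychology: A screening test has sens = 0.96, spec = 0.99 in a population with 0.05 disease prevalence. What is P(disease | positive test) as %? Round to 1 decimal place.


PPV = (sens * prev) / (sens * prev + (1-spec) * (1-prev))
Numerator = 0.96 * 0.05 = 0.048
P(positive and no disease) = (1 - spec) * (1 - prev) = (1 - 0.99) * (1 - 0.05) = 0.0095
Denominator = 0.048 + 0.0095 = 0.0575
PPV = 0.048 / 0.0575 = 0.834783
As percentage = 83.5


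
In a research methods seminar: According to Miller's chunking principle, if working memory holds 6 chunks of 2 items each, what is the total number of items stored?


Total items = chunks * items_per_chunk
= 6 * 2
= 12


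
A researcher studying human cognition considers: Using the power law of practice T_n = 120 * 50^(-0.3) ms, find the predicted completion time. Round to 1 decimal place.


T_n = 120 * 50^(-0.3)
50^(-0.3) = 0.309249
T_n = 120 * 0.309249
= 37.1 ms


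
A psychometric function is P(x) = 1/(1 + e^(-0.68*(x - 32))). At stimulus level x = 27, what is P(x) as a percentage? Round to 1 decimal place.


P(x) = 1/(1 + e^(-0.68*(27 - 32)))
Exponent = -0.68 * -5 = 3.4
e^(3.4) = 29.9641
P = 1/(1 + 29.9641) = 0.032295
Percentage = 3.2


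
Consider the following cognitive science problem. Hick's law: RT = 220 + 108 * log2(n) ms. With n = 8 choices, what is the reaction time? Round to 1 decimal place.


RT = 220 + 108 * log2(8)
log2(8) = 3.0
RT = 220 + 108 * 3.0
= 220 + 324.0
= 544.0 ms


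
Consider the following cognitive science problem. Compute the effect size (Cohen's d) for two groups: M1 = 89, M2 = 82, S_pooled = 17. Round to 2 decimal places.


Cohen's d = (M1 - M2) / S_pooled
= (89 - 82) / 17
= 7 / 17
= 0.41


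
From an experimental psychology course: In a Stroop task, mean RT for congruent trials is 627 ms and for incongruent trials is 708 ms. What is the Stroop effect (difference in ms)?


Stroop effect = RT(incongruent) - RT(congruent)
= 708 - 627
= 81 ms


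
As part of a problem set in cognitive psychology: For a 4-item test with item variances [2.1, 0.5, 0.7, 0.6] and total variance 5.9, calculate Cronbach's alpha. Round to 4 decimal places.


alpha = (k/(k-1)) * (1 - sum(s_i^2)/s_total^2)
sum(item variances) = 3.9
k/(k-1) = 4/3 = 1.333333
1 - 3.9/5.9 = 1 - 0.661017 = 0.338983
alpha = 1.333333 * 0.338983
= 0.4520


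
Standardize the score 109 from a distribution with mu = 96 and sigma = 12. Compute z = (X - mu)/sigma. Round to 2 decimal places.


z = (X - mu) / sigma
= (109 - 96) / 12
= 13 / 12
= 1.08


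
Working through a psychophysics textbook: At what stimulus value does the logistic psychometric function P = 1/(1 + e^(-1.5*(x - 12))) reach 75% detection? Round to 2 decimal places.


At P = 0.75: 0.75 = 1/(1 + e^(-k*(x-x0)))
Solving: e^(-k*(x-x0)) = 1/3
x = x0 + ln(3)/k
ln(3) = 1.0986
x = 12 + 1.0986/1.5
= 12 + 0.7324
= 12.73


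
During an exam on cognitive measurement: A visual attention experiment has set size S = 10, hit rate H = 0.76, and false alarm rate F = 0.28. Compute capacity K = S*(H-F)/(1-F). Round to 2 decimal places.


K = S * (H - F) / (1 - F)
H - F = 0.48
1 - F = 0.72
K = 10 * 0.48 / 0.72
= 6.67


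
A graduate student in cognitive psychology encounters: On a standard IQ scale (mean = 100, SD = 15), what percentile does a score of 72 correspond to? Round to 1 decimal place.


z = (IQ - mean) / SD
z = (72 - 100) / 15 = -1.8667
Percentile = Phi(-1.8667) * 100
Phi(-1.8667) = 0.030972
= 3.1


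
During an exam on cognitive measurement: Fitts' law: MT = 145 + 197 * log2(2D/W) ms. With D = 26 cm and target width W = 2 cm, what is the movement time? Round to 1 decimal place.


MT = 145 + 197 * log2(2*26/2)
2D/W = 26.0
log2(26.0) = 4.7004
MT = 145 + 197 * 4.7004
= 1071.0 ms


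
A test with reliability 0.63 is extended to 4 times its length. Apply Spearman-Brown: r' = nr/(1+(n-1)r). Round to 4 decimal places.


r_new = n*r / (1 + (n-1)*r)
Numerator = 4 * 0.63 = 2.52
Denominator = 1 + 3 * 0.63 = 2.89
r_new = 2.52 / 2.89
= 0.8720


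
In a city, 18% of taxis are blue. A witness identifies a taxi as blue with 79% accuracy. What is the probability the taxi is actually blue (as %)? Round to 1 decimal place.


P(blue | says blue) = P(says blue | blue)*P(blue) / [P(says blue | blue)*P(blue) + P(says blue | not blue)*P(not blue)]
Numerator = 0.79 * 0.18 = 0.1422
False identification = 0.21 * 0.82 = 0.1722
P = 0.1422 / (0.1422 + 0.1722)
= 0.1422 / 0.3144
As percentage = 45.2


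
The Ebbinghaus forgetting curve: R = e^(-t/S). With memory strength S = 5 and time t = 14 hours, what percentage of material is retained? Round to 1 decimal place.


R = e^(-t/S)
-t/S = -14/5 = -2.8
R = e^(-2.8) = 0.06081
Percentage = 0.06081 * 100
= 6.1


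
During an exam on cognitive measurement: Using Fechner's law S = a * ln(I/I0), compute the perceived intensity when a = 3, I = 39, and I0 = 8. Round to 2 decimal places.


S = 3 * ln(39/8)
I/I0 = 4.875
ln(4.875) = 1.5841
S = 3 * 1.5841
= 4.75


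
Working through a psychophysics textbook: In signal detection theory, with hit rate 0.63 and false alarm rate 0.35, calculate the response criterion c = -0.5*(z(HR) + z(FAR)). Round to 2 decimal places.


c = -0.5 * (z(HR) + z(FAR))
z(0.63) = 0.3319
z(0.35) = -0.3853
c = -0.5 * (0.3319 + -0.3853)
= -0.5 * -0.0534
= 0.03


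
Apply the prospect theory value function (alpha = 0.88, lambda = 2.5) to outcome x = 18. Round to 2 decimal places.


Since x = 18 >= 0, use v(x) = x^0.88
18^0.88 = 12.7245
v(18) = 12.72


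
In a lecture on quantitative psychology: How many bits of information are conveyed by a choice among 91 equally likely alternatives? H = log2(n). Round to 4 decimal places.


H = log2(n)
H = log2(91)
= 6.5078


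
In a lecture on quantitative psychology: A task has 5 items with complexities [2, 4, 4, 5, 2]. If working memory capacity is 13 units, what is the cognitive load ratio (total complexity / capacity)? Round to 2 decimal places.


Total complexity = 2 + 4 + 4 + 5 + 2 = 17
Load = total / capacity = 17 / 13
= 1.31


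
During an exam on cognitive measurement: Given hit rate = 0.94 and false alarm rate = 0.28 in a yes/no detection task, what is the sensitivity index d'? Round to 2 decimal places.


d' = z(HR) - z(FAR)
z(0.94) = 1.5548
z(0.28) = -0.5828
d' = 1.5548 - -0.5828
= 2.14


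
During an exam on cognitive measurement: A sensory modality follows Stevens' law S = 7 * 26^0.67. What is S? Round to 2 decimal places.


S = 7 * 26^0.67
26^0.67 = 8.8722
S = 7 * 8.8722
= 62.11


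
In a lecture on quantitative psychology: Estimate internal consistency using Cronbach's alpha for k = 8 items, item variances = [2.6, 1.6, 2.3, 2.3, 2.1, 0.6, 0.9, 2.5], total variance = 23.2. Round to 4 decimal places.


alpha = (k/(k-1)) * (1 - sum(s_i^2)/s_total^2)
sum(item variances) = 14.9
k/(k-1) = 8/7 = 1.142857
1 - 14.9/23.2 = 1 - 0.642241 = 0.357759
alpha = 1.142857 * 0.357759
= 0.4089


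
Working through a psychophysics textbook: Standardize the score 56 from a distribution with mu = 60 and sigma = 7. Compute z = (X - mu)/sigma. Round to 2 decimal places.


z = (X - mu) / sigma
= (56 - 60) / 7
= -4 / 7
= -0.57


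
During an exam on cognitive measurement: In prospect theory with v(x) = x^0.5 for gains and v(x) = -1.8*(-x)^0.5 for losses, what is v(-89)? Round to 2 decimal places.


Since x = -89 < 0, use v(x) = -lambda*(-x)^alpha
(-x) = 89
89^0.5 = 9.434
v(-89) = -1.8 * 9.434
= -16.98


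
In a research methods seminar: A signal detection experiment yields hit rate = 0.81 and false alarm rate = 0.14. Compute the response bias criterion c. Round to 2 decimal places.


c = -0.5 * (z(HR) + z(FAR))
z(0.81) = 0.8779
z(0.14) = -1.0803
c = -0.5 * (0.8779 + -1.0803)
= -0.5 * -0.2024
= 0.10


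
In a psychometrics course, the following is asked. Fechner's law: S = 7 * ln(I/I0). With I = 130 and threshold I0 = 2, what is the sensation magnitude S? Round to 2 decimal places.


S = 7 * ln(130/2)
I/I0 = 65.0
ln(65.0) = 4.1744
S = 7 * 4.1744
= 29.22


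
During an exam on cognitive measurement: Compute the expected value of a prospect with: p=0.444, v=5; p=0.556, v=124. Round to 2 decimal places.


EU = sum(p_i * v_i)
0.444 * 5 = 2.22
0.556 * 124 = 68.944
EU = 2.22 + 68.944
= 71.16


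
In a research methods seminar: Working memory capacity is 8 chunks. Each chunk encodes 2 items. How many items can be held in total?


Total items = chunks * items_per_chunk
= 8 * 2
= 16


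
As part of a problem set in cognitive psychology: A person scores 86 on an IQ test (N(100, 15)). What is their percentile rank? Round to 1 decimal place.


z = (IQ - mean) / SD
z = (86 - 100) / 15 = -0.9333
Percentile = Phi(-0.9333) * 100
Phi(-0.9333) = 0.175333
= 17.5


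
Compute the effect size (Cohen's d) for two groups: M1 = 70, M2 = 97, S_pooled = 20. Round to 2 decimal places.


Cohen's d = (M1 - M2) / S_pooled
= (70 - 97) / 20
= -27 / 20
= -1.35


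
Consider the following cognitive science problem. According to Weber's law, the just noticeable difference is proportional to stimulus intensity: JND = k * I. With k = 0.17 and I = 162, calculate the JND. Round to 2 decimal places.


JND = k * I
JND = 0.17 * 162
= 27.54


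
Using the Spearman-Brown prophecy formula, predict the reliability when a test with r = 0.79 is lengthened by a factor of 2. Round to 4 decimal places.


r_new = n*r / (1 + (n-1)*r)
Numerator = 2 * 0.79 = 1.58
Denominator = 1 + 1 * 0.79 = 1.79
r_new = 1.58 / 1.79
= 0.8827


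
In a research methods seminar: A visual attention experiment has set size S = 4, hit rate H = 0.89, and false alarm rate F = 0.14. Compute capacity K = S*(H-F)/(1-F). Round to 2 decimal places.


K = S * (H - F) / (1 - F)
H - F = 0.75
1 - F = 0.86
K = 4 * 0.75 / 0.86
= 3.49


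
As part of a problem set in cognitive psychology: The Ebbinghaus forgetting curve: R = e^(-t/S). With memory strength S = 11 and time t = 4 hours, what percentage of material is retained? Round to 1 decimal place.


R = e^(-t/S)
-t/S = -4/11 = -0.363636
R = e^(-0.363636) = 0.695144
Percentage = 0.695144 * 100
= 69.5


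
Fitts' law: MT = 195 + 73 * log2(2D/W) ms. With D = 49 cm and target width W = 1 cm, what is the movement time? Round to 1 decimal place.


MT = 195 + 73 * log2(2*49/1)
2D/W = 98.0
log2(98.0) = 6.6147
MT = 195 + 73 * 6.6147
= 677.9 ms


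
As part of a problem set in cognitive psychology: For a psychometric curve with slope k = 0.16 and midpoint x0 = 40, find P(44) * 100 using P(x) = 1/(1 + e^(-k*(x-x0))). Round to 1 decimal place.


P(x) = 1/(1 + e^(-0.16*(44 - 40)))
Exponent = -0.16 * 4 = -0.64
e^(-0.64) = 0.527292
P = 1/(1 + 0.527292) = 0.654754
Percentage = 65.5


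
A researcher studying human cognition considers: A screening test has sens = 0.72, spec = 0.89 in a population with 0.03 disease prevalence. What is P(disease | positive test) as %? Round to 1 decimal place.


PPV = (sens * prev) / (sens * prev + (1-spec) * (1-prev))
Numerator = 0.72 * 0.03 = 0.0216
P(positive and no disease) = (1 - spec) * (1 - prev) = (1 - 0.89) * (1 - 0.03) = 0.1067
Denominator = 0.0216 + 0.1067 = 0.1283
PPV = 0.0216 / 0.1283 = 0.168355
As percentage = 16.8


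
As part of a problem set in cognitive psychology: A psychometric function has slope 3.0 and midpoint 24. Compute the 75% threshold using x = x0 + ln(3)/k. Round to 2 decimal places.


At P = 0.75: 0.75 = 1/(1 + e^(-k*(x-x0)))
Solving: e^(-k*(x-x0)) = 1/3
x = x0 + ln(3)/k
ln(3) = 1.0986
x = 24 + 1.0986/3.0
= 24 + 0.3662
= 24.37


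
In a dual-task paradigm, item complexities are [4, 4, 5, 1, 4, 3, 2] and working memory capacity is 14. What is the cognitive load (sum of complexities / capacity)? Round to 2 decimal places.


Total complexity = 4 + 4 + 5 + 1 + 4 + 3 + 2 = 23
Load = total / capacity = 23 / 14
= 1.64


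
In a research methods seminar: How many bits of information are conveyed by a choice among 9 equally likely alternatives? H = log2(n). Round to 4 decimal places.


H = log2(n)
H = log2(9)
= 3.1699


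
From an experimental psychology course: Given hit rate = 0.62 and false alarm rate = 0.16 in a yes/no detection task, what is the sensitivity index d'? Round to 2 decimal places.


d' = z(HR) - z(FAR)
z(0.62) = 0.3055
z(0.16) = -0.9945
d' = 0.3055 - -0.9945
= 1.30


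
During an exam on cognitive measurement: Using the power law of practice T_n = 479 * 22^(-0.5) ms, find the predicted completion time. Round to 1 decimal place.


T_n = 479 * 22^(-0.5)
22^(-0.5) = 0.213201
T_n = 479 * 0.213201
= 102.1 ms


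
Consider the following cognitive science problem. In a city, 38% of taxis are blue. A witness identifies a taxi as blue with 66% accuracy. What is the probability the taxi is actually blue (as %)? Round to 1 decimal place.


P(blue | says blue) = P(says blue | blue)*P(blue) / [P(says blue | blue)*P(blue) + P(says blue | not blue)*P(not blue)]
Numerator = 0.66 * 0.38 = 0.2508
False identification = 0.34 * 0.62 = 0.2108
P = 0.2508 / (0.2508 + 0.2108)
= 0.2508 / 0.4616
As percentage = 54.3


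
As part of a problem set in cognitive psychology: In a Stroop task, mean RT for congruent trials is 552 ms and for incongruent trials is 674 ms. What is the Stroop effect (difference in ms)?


Stroop effect = RT(incongruent) - RT(congruent)
= 674 - 552
= 122 ms


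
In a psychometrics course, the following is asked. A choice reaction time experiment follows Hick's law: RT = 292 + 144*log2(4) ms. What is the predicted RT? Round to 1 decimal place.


RT = 292 + 144 * log2(4)
log2(4) = 2.0
RT = 292 + 144 * 2.0
= 292 + 288.0
= 580.0 ms


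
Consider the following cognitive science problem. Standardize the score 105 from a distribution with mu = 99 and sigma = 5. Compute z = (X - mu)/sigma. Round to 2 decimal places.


z = (X - mu) / sigma
= (105 - 99) / 5
= 6 / 5
= 1.20


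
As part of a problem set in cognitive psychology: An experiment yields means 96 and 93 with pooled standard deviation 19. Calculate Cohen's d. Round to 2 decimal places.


Cohen's d = (M1 - M2) / S_pooled
= (96 - 93) / 19
= 3 / 19
= 0.16


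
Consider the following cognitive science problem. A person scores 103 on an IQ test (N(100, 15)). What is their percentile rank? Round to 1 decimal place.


z = (IQ - mean) / SD
z = (103 - 100) / 15 = 0.2
Percentile = Phi(0.2) * 100
Phi(0.2) = 0.57926
= 57.9


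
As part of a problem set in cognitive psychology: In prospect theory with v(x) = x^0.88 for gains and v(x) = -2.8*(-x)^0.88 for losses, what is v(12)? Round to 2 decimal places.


Since x = 12 >= 0, use v(x) = x^0.88
12^0.88 = 8.9059
v(12) = 8.91


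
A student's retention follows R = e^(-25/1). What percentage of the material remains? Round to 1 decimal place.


R = e^(-t/S)
-t/S = -25/1 = -25.0
R = e^(-25.0) = 0.0
Percentage = 0.0 * 100
= 0.0


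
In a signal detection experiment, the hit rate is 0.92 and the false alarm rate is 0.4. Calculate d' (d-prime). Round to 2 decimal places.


d' = z(HR) - z(FAR)
z(0.92) = 1.4051
z(0.4) = -0.2533
d' = 1.4051 - -0.2533
= 1.66


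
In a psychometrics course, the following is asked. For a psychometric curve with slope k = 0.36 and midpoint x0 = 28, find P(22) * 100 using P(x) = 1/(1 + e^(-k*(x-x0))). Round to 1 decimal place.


P(x) = 1/(1 + e^(-0.36*(22 - 28)))
Exponent = -0.36 * -6 = 2.16
e^(2.16) = 8.671138
P = 1/(1 + 8.671138) = 0.1034
Percentage = 10.3


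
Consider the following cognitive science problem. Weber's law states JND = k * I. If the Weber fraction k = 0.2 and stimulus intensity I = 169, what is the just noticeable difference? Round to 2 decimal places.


JND = k * I
JND = 0.2 * 169
= 33.80


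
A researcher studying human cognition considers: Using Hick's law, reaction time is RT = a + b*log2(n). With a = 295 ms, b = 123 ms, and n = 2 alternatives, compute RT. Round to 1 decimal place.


RT = 295 + 123 * log2(2)
log2(2) = 1.0
RT = 295 + 123 * 1.0
= 295 + 123.0
= 418.0 ms


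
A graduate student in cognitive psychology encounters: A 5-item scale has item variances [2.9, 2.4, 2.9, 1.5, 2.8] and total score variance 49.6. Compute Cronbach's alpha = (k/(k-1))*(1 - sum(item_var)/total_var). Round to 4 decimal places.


alpha = (k/(k-1)) * (1 - sum(s_i^2)/s_total^2)
sum(item variances) = 12.5
k/(k-1) = 5/4 = 1.25
1 - 12.5/49.6 = 1 - 0.252016 = 0.747984
alpha = 1.25 * 0.747984
= 0.9350


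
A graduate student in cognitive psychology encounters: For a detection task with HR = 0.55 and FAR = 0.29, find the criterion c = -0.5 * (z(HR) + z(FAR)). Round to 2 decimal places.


c = -0.5 * (z(HR) + z(FAR))
z(0.55) = 0.1257
z(0.29) = -0.5534
c = -0.5 * (0.1257 + -0.5534)
= -0.5 * -0.4277
= 0.21


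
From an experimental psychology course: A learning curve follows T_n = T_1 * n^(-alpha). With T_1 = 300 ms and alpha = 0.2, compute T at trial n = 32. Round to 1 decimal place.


T_n = 300 * 32^(-0.2)
32^(-0.2) = 0.5
T_n = 300 * 0.5
= 150.0 ms


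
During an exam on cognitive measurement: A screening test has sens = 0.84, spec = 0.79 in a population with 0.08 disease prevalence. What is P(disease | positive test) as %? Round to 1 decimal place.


PPV = (sens * prev) / (sens * prev + (1-spec) * (1-prev))
Numerator = 0.84 * 0.08 = 0.0672
P(positive and no disease) = (1 - spec) * (1 - prev) = (1 - 0.79) * (1 - 0.08) = 0.1932
Denominator = 0.0672 + 0.1932 = 0.2604
PPV = 0.0672 / 0.2604 = 0.258065
As percentage = 25.8


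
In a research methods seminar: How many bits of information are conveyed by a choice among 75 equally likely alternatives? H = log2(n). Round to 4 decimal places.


H = log2(n)
H = log2(75)
= 6.2288


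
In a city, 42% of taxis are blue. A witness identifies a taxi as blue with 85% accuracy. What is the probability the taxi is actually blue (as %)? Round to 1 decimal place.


P(blue | says blue) = P(says blue | blue)*P(blue) / [P(says blue | blue)*P(blue) + P(says blue | not blue)*P(not blue)]
Numerator = 0.85 * 0.42 = 0.357
False identification = 0.15 * 0.58 = 0.087
P = 0.357 / (0.357 + 0.087)
= 0.357 / 0.444
As percentage = 80.4


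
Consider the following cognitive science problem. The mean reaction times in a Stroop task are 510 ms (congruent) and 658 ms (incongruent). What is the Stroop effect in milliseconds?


Stroop effect = RT(incongruent) - RT(congruent)
= 658 - 510
= 148 ms


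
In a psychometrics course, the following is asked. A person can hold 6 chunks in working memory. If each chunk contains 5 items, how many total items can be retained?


Total items = chunks * items_per_chunk
= 6 * 5
= 30


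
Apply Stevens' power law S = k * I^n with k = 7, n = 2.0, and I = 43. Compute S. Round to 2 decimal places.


S = 7 * 43^2.0
43^2.0 = 1849.0
S = 7 * 1849.0
= 12943.00


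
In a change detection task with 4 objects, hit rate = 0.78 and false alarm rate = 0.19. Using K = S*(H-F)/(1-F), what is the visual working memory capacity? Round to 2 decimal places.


K = S * (H - F) / (1 - F)
H - F = 0.59
1 - F = 0.81
K = 4 * 0.59 / 0.81
= 2.91


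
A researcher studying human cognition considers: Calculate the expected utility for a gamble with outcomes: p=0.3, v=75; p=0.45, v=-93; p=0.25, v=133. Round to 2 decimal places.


EU = sum(p_i * v_i)
0.3 * 75 = 22.5
0.45 * -93 = -41.85
0.25 * 133 = 33.25
EU = 22.5 + -41.85 + 33.25
= 13.90


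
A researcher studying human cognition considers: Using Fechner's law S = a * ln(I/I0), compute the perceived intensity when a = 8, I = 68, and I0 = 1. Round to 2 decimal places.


S = 8 * ln(68/1)
I/I0 = 68.0
ln(68.0) = 4.2195
S = 8 * 4.2195
= 33.76


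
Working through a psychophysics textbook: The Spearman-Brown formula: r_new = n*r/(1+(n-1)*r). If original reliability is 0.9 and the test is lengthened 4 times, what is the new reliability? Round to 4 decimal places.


r_new = n*r / (1 + (n-1)*r)
Numerator = 4 * 0.9 = 3.6
Denominator = 1 + 3 * 0.9 = 3.7
r_new = 3.6 / 3.7
= 0.9730


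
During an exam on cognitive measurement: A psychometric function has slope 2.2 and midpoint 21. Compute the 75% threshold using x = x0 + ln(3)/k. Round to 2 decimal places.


At P = 0.75: 0.75 = 1/(1 + e^(-k*(x-x0)))
Solving: e^(-k*(x-x0)) = 1/3
x = x0 + ln(3)/k
ln(3) = 1.0986
x = 21 + 1.0986/2.2
= 21 + 0.4994
= 21.50


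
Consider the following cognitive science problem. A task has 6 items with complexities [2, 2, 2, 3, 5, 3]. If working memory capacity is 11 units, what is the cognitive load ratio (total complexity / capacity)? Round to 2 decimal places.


Total complexity = 2 + 2 + 2 + 3 + 5 + 3 = 17
Load = total / capacity = 17 / 11
= 1.55


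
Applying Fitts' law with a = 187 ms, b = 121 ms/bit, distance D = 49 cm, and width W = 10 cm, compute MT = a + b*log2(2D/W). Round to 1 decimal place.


MT = 187 + 121 * log2(2*49/10)
2D/W = 9.8
log2(9.8) = 3.2928
MT = 187 + 121 * 3.2928
= 585.4 ms


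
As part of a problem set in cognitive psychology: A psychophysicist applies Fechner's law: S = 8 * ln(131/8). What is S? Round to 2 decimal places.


S = 8 * ln(131/8)
I/I0 = 16.375
ln(16.375) = 2.7958
S = 8 * 2.7958
= 22.37


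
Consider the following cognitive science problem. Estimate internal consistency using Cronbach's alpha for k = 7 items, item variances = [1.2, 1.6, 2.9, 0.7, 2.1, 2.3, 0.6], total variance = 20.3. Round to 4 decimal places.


alpha = (k/(k-1)) * (1 - sum(s_i^2)/s_total^2)
sum(item variances) = 11.4
k/(k-1) = 7/6 = 1.166667
1 - 11.4/20.3 = 1 - 0.561576 = 0.438424
alpha = 1.166667 * 0.438424
= 0.5115


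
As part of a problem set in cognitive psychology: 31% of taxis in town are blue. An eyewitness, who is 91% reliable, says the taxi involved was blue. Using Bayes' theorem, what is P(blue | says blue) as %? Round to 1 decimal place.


P(blue | says blue) = P(says blue | blue)*P(blue) / [P(says blue | blue)*P(blue) + P(says blue | not blue)*P(not blue)]
Numerator = 0.91 * 0.31 = 0.2821
False identification = 0.09 * 0.69 = 0.0621
P = 0.2821 / (0.2821 + 0.0621)
= 0.2821 / 0.3442
As percentage = 82.0


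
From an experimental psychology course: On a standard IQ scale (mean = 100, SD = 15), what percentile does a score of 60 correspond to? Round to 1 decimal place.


z = (IQ - mean) / SD
z = (60 - 100) / 15 = -2.6667
Percentile = Phi(-2.6667) * 100
Phi(-2.6667) = 0.00383
= 0.4


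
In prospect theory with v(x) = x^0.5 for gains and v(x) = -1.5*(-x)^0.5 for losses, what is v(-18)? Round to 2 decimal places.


Since x = -18 < 0, use v(x) = -lambda*(-x)^alpha
(-x) = 18
18^0.5 = 4.2426
v(-18) = -1.5 * 4.2426
= -6.36


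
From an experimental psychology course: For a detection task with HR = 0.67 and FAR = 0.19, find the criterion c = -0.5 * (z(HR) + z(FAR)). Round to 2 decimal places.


c = -0.5 * (z(HR) + z(FAR))
z(0.67) = 0.4399
z(0.19) = -0.8779
c = -0.5 * (0.4399 + -0.8779)
= -0.5 * -0.438
= 0.22


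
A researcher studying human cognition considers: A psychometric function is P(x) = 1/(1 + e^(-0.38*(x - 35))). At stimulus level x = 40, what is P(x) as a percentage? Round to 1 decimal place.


P(x) = 1/(1 + e^(-0.38*(40 - 35)))
Exponent = -0.38 * 5 = -1.9
e^(-1.9) = 0.149569
P = 1/(1 + 0.149569) = 0.869891
Percentage = 87.0


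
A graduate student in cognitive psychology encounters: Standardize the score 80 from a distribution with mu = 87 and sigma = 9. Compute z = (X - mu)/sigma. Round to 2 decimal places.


z = (X - mu) / sigma
= (80 - 87) / 9
= -7 / 9
= -0.78
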